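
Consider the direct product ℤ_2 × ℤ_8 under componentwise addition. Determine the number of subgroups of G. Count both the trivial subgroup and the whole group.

|G| = 16, so by Lagrange every subgroup order divides 16. Divisors: 1, 2, 4, 8, 16.
Subgroups by order — order 1: 1; order 2: 3; order 4: 3; order 8: 3; order 16: 1.
Total: 1 + 3 + 3 + 3 + 1 = 11.

11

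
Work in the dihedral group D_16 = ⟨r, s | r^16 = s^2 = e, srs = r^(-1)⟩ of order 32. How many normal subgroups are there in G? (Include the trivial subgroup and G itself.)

8

G has 36 subgroups. Checking conjugation-invariance by order — order 1: 1/1 normal; order 2: 1/17 normal; order 4: 1/9 normal; order 8: 1/5 normal; order 16: 3/3 normal; order 32: 1/1 normal.
Total normal subgroups: 8.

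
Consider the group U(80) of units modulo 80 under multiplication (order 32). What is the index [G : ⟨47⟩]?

|⟨47⟩| = 4 and |G| = 32.
By Lagrange, [G : H] = |G|/|H| = 32/4 = 8.

8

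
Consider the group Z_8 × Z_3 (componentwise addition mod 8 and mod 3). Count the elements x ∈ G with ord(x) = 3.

An element (a,b) has order lcm(ord(a), ord(b)); count pairs with lcm equal to 3.
Enumerating gives 2 such elements.

2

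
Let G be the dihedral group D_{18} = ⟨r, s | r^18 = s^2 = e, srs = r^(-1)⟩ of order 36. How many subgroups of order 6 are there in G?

|G| = 36 and 6 | 36, so subgroups of order 6 are possible by Lagrange.
The subgroups of order 6 are: {e, r^6, r^12, r^4s, r^10s, r^16s}; {e, r^6, r^12, r^5s, r^11s, r^17s}; {e, r^6, r^12, s, r^6s, r^12s}; {e, r^6, r^12, rs, r^7s, r^13s}; … (7 in all).
So G has 7 subgroups of order 6.

7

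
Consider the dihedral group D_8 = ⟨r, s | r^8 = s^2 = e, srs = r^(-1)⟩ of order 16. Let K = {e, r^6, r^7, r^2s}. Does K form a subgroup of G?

r^7 ∈ K but its inverse r ∉ K, so K is not a subgroup.

No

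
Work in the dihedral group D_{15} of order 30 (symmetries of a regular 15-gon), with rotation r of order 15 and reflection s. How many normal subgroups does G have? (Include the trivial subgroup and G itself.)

5

G has 28 subgroups. Checking conjugation-invariance by order — order 1: 1/1 normal; order 2: 0/15 normal; order 3: 1/1 normal; order 5: 1/1 normal; order 6: 0/5 normal; order 10: 0/3 normal; order 15: 1/1 normal; order 30: 1/1 normal.
Total normal subgroups: 5.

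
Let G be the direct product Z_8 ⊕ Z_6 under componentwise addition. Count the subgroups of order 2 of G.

|G| = 48 and 2 | 48, so subgroups of order 2 are possible by Lagrange.
The subgroups of order 2 are: {(0,0), (0,3)}; {(0,0), (4,0)}; {(0,0), (4,3)}.
So G has 3 subgroups of order 2.

3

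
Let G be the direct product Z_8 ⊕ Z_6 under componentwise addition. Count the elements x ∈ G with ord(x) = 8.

8

An element (a,b) has order lcm(ord(a), ord(b)); count pairs with lcm equal to 8.
Enumerating gives 8 such elements.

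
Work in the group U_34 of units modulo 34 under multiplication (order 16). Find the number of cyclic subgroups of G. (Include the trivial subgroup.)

Each element a generates a cyclic subgroup ⟨a⟩; distinct elements may generate the same one (a cyclic group of order d has φ(d) generators).
Cyclic subgroups by order — order 1: 1; order 2: 1; order 4: 1; order 8: 1; order 16: 1.
Total: 5.

5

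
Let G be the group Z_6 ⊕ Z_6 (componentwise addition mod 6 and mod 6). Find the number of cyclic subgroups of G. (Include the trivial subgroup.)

20

A cyclic subgroup of order d is generated by each of its φ(d) elements of order d, so the cyclic subgroups of order d number (#elements of order d)/φ(d).
Cyclic subgroups by order — order 1: 1; order 2: 3; order 3: 4; order 6: 12.
Total: 20.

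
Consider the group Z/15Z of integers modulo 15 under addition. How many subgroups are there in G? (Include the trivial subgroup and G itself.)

A cyclic group of order 15 has exactly one subgroup for each divisor of 15.
Divisors of 15: 1, 3, 5, 15.
So Z/15Z has 4 subgroups.

4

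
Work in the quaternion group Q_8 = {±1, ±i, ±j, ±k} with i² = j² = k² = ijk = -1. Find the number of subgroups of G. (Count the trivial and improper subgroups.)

6

|G| = 8, so by Lagrange every subgroup order divides 8. Divisors: 1, 2, 4, 8.
Subgroups by order — order 1: 1; order 2: 1; order 4: 3; order 8: 1.
Total: 1 + 1 + 3 + 1 = 6.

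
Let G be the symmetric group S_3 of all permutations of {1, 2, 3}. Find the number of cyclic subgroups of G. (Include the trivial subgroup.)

5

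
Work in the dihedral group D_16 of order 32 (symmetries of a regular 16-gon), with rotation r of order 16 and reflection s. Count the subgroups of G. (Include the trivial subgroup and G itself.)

|G| = 32, so by Lagrange every subgroup order divides 32. Divisors: 1, 2, 4, 8, 16, 32.
Subgroups by order — order 1: 1; order 2: 17; order 4: 9; order 8: 5; order 16: 3; order 32: 1.
Total: 1 + 17 + 9 + 5 + 3 + 1 = 36.

36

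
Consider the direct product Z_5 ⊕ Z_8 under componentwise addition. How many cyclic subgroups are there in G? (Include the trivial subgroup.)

A cyclic subgroup of order d is generated by each of its φ(d) elements of order d, so the cyclic subgroups of order d number (#elements of order d)/φ(d).
Cyclic subgroups by order — order 1: 1; order 2: 1; order 4: 1; order 5: 1; order 8: 1; order 10: 1; order 20: 1; order 40: 1.
Total: 8.

8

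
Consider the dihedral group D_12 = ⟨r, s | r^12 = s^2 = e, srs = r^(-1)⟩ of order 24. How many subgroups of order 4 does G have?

7

|G| = 24 and 4 | 24, so subgroups of order 4 are possible by Lagrange.
The subgroups of order 4 are: {e, r^6, r^4s, r^10s}; {e, r^6, r^5s, r^11s}; {e, r^6, r^2s, r^8s}; {e, r^3, r^6, r^9}; … (7 in all).
So G has 7 subgroups of order 4.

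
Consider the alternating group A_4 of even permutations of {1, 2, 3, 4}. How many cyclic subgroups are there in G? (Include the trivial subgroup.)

8

Group the elements of G by the cyclic subgroup they generate; each cyclic subgroup of order d accounts for φ(d) elements.
Cyclic subgroups by order — order 1: 1; order 2: 3; order 3: 4.
Total: 8.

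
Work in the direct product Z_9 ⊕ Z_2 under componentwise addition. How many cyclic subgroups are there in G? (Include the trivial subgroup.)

6

A cyclic subgroup of order d is generated by each of its φ(d) elements of order d, so the cyclic subgroups of order d number (#elements of order d)/φ(d).
Cyclic subgroups by order — order 1: 1; order 2: 1; order 3: 1; order 6: 1; order 9: 1; order 18: 1.
Total: 6.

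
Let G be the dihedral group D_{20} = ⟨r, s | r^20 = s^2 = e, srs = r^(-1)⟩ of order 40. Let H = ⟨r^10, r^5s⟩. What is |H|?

4

|⟨r^10⟩| = 2 and |⟨r^5s⟩| = 2, so |H| is a multiple of lcm(2, 2) = 2 and divides |G| = 40.
Closing under the operation: H = {e, r^10, r^5s, r^15s}, so |H| = 4.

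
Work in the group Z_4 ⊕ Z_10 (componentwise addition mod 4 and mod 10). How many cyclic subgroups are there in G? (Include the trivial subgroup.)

12

A cyclic subgroup of order d is generated by each of its φ(d) elements of order d, so the cyclic subgroups of order d number (#elements of order d)/φ(d).
Cyclic subgroups by order — order 1: 1; order 2: 3; order 4: 2; order 5: 1; order 10: 3; order 20: 2.
Total: 12.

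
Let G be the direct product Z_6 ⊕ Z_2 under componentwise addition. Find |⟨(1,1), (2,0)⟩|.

|⟨(1,1)⟩| = 6 and |⟨(2,0)⟩| = 3, so |H| is a multiple of lcm(6, 3) = 6 and divides |G| = 12.
Closing under the operation: H = {(0,0), (1,1), (2,0), (3,1), (4,0), (5,1)}, so |H| = 6.

6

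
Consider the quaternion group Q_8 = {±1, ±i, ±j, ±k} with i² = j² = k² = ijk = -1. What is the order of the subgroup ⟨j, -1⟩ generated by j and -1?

4

|⟨j⟩| = 4 and |⟨-1⟩| = 2, so |H| is a multiple of lcm(4, 2) = 4 and divides |G| = 8.
Closing under the operation: H = {1, -1, j, -j}, so |H| = 4.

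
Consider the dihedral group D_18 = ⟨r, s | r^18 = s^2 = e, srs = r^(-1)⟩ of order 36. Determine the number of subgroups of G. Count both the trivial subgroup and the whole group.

45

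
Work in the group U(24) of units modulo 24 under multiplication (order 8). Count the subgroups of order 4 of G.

7

|G| = 8 and 4 | 8, so subgroups of order 4 are possible by Lagrange.
The subgroups of order 4 are: {1, 11, 13, 23}; {1, 11, 17, 19}; {1, 5, 7, 11}; {1, 5, 13, 17}; … (7 in all).
So G has 7 subgroups of order 4.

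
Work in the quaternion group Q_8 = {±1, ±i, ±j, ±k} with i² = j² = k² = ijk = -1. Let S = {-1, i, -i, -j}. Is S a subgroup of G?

No

The identity 1 ∉ S, so S is not a subgroup.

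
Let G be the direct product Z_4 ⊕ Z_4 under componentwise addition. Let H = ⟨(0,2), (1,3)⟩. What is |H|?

|⟨(0,2)⟩| = 2 and |⟨(1,3)⟩| = 4, so |H| is a multiple of lcm(2, 4) = 4 and divides |G| = 16.
Closing under the operation: H = {(0,0), (0,2), (1,1), (1,3), (2,0), (2,2), (3,1), (3,3)}, so |H| = 8.

8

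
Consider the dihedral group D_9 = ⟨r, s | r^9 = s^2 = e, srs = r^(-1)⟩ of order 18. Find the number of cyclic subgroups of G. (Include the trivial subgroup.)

12

A cyclic subgroup of order d is generated by each of its φ(d) elements of order d, so the cyclic subgroups of order d number (#elements of order d)/φ(d).
Cyclic subgroups by order — order 1: 1; order 2: 9; order 3: 1; order 9: 1.
Total: 12.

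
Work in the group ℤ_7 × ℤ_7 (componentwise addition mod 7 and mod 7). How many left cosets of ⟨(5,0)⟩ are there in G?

|⟨(5,0)⟩| = 7 and |G| = 49.
By Lagrange, [G : H] = |G|/|H| = 49/7 = 7.

7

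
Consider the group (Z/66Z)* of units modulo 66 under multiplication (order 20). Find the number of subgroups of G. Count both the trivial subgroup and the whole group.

|G| = 20, so by Lagrange every subgroup order divides 20. Divisors: 1, 2, 4, 5, 10, 20.
Subgroups by order — order 1: 1; order 2: 3; order 4: 1; order 5: 1; order 10: 3; order 20: 1.
Total: 1 + 3 + 1 + 1 + 3 + 1 = 10.

10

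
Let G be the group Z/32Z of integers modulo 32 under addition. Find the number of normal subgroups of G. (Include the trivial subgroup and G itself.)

6

G is abelian, so every subgroup is normal.
G has 6 subgroups in total, hence 6 normal subgroups.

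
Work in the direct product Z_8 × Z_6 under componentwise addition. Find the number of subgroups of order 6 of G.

3

|G| = 48 and 6 | 48, so subgroups of order 6 are possible by Lagrange.
The subgroups of order 6 are: {(0,0), (0,1), (0,2), (0,3), (0,4), (0,5)}; {(0,0), (0,2), (0,4), (4,0), (4,2), (4,4)}; {(0,0), (0,2), (0,4), (4,1), (4,3), (4,5)}.
So G has 3 subgroups of order 6.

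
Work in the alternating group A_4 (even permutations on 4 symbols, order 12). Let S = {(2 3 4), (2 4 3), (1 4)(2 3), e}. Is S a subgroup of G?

Closure fails: (2 4 3) ∘ (1 4)(2 3) = (1 3 4) ∉ S. So S is not a subgroup.

No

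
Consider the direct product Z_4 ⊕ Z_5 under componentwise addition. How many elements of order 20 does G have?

An element (a,b) has order lcm(ord(a), ord(b)); count pairs with lcm equal to 20.
Enumerating gives 8 such elements.

8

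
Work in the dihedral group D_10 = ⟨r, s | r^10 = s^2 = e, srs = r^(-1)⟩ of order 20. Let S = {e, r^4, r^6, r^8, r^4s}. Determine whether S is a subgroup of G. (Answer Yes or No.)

No

r^8 ∈ S but its inverse r^2 ∉ S, so S is not a subgroup.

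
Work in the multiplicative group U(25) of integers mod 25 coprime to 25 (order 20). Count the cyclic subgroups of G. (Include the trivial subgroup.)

Each element a generates a cyclic subgroup ⟨a⟩; distinct elements may generate the same one (a cyclic group of order d has φ(d) generators).
Cyclic subgroups by order — order 1: 1; order 2: 1; order 4: 1; order 5: 1; order 10: 1; order 20: 1.
Total: 6.

6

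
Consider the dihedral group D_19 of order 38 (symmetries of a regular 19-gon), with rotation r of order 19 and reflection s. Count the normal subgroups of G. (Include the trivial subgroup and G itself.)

3

G has 22 subgroups. Checking conjugation-invariance by order — order 1: 1/1 normal; order 2: 0/19 normal; order 19: 1/1 normal; order 38: 1/1 normal.
Total normal subgroups: 3.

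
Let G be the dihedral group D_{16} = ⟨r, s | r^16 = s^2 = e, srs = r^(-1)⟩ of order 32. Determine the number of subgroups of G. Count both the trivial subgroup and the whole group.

36

|G| = 32, so by Lagrange every subgroup order divides 32. Divisors: 1, 2, 4, 8, 16, 32.
Subgroups by order — order 1: 1; order 2: 17; order 4: 9; order 8: 5; order 16: 3; order 32: 1.
Total: 1 + 17 + 9 + 5 + 3 + 1 = 36.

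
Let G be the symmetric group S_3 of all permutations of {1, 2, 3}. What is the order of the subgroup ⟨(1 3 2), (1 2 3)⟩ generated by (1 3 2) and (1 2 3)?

3

|⟨(1 3 2)⟩| = 3 and |⟨(1 2 3)⟩| = 3, so |H| is a multiple of lcm(3, 3) = 3 and divides |G| = 6.
Closing under the operation: H = {e, (1 2 3), (1 3 2)}, so |H| = 3.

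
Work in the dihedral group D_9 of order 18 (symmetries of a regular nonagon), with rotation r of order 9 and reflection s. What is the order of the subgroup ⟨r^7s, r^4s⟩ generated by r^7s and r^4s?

6

|⟨r^7s⟩| = 2 and |⟨r^4s⟩| = 2, so |H| is a multiple of lcm(2, 2) = 2 and divides |G| = 18.
Closing under the operation: H = {e, r^3, r^6, rs, r^4s, r^7s}, so |H| = 6.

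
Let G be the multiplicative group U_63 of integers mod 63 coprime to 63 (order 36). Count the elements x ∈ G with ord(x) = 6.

Enumerating element orders in G gives 24 elements of order 6.

24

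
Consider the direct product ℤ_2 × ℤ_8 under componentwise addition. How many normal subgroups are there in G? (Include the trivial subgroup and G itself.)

11

G is abelian, so every subgroup is normal.
G has 11 subgroups in total, hence 11 normal subgroups.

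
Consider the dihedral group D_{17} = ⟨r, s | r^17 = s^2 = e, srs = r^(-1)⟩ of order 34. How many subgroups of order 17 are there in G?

|G| = 34 and 17 | 34, so subgroups of order 17 are possible by Lagrange.
The subgroups of order 17 are: {e, r, r^2, r^3, r^4, r^5, r^6, r^7, r^8, r^9, r^10, r^11, r^12, r^13, r^14, r^15, r^16}.
So G has 1 subgroup of order 17.

1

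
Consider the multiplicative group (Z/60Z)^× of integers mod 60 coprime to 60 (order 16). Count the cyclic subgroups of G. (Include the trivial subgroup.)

12

Group the elements of G by the cyclic subgroup they generate; each cyclic subgroup of order d accounts for φ(d) elements.
Cyclic subgroups by order — order 1: 1; order 2: 7; order 4: 4.
Total: 12.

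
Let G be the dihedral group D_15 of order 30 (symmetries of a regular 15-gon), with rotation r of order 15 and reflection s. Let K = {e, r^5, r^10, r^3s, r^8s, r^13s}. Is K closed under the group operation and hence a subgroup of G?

|K| = 6 divides |G| = 30, consistent with Lagrange.
K contains the identity, every element's inverse is in K, and K is closed under ·: it is a subgroup.

Yes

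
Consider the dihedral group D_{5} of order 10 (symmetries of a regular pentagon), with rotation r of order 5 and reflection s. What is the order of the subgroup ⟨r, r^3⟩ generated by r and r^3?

5

|⟨r⟩| = 5 and |⟨r^3⟩| = 5, so |H| is a multiple of lcm(5, 5) = 5 and divides |G| = 10.
Closing under the operation: H = {e, r, r^2, r^3, r^4}, so |H| = 5.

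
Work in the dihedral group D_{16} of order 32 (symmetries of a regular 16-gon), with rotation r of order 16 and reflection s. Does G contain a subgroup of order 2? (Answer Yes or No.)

2 | 32. A subgroup of order 2 is {e, r^10s}.

Yes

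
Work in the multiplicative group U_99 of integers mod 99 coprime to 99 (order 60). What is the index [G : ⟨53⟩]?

|⟨53⟩| = 10 and |G| = 60.
By Lagrange, [G : H] = |G|/|H| = 60/10 = 6.

6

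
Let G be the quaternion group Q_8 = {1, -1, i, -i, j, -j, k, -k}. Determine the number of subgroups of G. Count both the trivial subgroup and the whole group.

|G| = 8, so by Lagrange every subgroup order divides 8. Divisors: 1, 2, 4, 8.
Subgroups by order — order 1: 1; order 2: 1; order 4: 3; order 8: 1.
Total: 1 + 1 + 3 + 1 = 6.

6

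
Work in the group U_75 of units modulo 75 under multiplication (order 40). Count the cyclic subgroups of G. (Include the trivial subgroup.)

12

Each element a generates a cyclic subgroup ⟨a⟩; distinct elements may generate the same one (a cyclic group of order d has φ(d) generators).
Cyclic subgroups by order — order 1: 1; order 2: 3; order 4: 2; order 5: 1; order 10: 3; order 20: 2.
Total: 12.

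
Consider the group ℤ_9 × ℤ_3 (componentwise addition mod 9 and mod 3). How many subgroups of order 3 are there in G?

4

|G| = 27 and 3 | 27, so subgroups of order 3 are possible by Lagrange.
The subgroups of order 3 are: {(0,0), (0,1), (0,2)}; {(0,0), (3,0), (6,0)}; {(0,0), (3,1), (6,2)}; {(0,0), (3,2), (6,1)}.
So G has 4 subgroups of order 3.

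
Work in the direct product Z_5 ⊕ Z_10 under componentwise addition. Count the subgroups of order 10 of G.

|G| = 50 and 10 | 50, so subgroups of order 10 are possible by Lagrange.
The subgroups of order 10 are: {(0,0), (0,1), (0,2), (0,3), (0,4), (0,5), (0,6), (0,7), (0,8), (0,9)}; {(0,0), (0,5), (1,0), (1,5), (2,0), (2,5), (3,0), (3,5), (4,0), (4,5)}; {(0,0), (0,5), (1,1), (1,6), (2,2), (2,7), (3,3), (3,8), (4,4), (4,9)}; {(0,0), (0,5), (1,2), (1,7), (2,4), (2,9), (3,1), (3,6), (4,3), (4,8)}; … (6 in all).
So G has 6 subgroups of order 10.

6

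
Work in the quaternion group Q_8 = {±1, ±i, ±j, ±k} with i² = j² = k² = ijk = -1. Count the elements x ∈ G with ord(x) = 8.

0

No element of G has order 8 (even though 8 | 8).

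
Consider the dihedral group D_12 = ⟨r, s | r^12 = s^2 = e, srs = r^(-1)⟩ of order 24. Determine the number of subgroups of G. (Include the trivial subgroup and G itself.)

|G| = 24, so by Lagrange every subgroup order divides 24. Divisors: 1, 2, 3, 4, 6, 8, 12, 24.
Subgroups by order — order 1: 1; order 2: 13; order 3: 1; order 4: 7; order 6: 5; order 8: 3; order 12: 3; order 24: 1.
Total: 1 + 13 + 1 + 7 + 5 + 3 + 3 + 1 = 34.

34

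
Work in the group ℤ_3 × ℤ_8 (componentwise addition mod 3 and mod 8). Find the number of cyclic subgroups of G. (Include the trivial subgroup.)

8

Group the elements of G by the cyclic subgroup they generate; each cyclic subgroup of order d accounts for φ(d) elements.
Cyclic subgroups by order — order 1: 1; order 2: 1; order 3: 1; order 4: 1; order 6: 1; order 8: 1; order 12: 1; order 24: 1.
Total: 8.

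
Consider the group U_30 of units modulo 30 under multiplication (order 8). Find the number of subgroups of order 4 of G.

3

|G| = 8 and 4 | 8, so subgroups of order 4 are possible by Lagrange.
The subgroups of order 4 are: {1, 11, 19, 29}; {1, 7, 13, 19}; {1, 17, 19, 23}.
So G has 3 subgroups of order 4.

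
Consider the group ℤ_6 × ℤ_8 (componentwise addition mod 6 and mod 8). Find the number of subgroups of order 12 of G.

3

|G| = 48 and 12 | 48, so subgroups of order 12 are possible by Lagrange.
The subgroups of order 12 are: {(0,0), (0,2), (0,4), (0,6), (2,0), (2,2), (2,4), (2,6), (4,0), (4,2), (4,4), (4,6)}; {(0,0), (0,4), (1,0), (1,4), (2,0), (2,4), (3,0), (3,4), (4,0), (4,4), (5,0), (5,4)}; {(0,0), (0,4), (1,2), (1,6), (2,0), (2,4), (3,2), (3,6), (4,0), (4,4), (5,2), (5,6)}.
So G has 3 subgroups of order 12.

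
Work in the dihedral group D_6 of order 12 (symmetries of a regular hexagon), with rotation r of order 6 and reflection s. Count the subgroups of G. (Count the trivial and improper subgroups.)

16

|G| = 12, so by Lagrange every subgroup order divides 12. Divisors: 1, 2, 3, 4, 6, 12.
Subgroups by order — order 1: 1; order 2: 7; order 3: 1; order 4: 3; order 6: 3; order 12: 1.
Total: 1 + 7 + 1 + 3 + 3 + 1 = 16.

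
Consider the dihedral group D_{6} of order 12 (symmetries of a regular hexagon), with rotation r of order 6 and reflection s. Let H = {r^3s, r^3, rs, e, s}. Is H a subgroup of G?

No

|H| = 5 does not divide |G| = 12, so by Lagrange H is not a subgroup.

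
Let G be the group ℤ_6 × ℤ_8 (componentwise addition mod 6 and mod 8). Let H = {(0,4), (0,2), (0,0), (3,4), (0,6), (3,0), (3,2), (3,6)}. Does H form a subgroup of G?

|H| = 8 divides |G| = 48, consistent with Lagrange.
H contains the identity, every element's inverse is in H, and H is closed under +: it is a subgroup.

Yes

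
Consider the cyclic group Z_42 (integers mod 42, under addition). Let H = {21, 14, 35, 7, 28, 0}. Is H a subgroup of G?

Yes

|H| = 6 divides |G| = 42, consistent with Lagrange.
H contains the identity, every element's inverse is in H, and H is closed under +: it is a subgroup.
In fact H = ⟨35⟩.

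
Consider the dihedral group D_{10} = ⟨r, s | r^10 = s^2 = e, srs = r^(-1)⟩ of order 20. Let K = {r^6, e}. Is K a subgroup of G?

r^6 ∈ K but its inverse r^4 ∉ K, so K is not a subgroup.

No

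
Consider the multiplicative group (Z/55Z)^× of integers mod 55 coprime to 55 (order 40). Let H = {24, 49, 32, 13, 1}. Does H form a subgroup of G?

No

32 ∈ H but its inverse 43 ∉ H, so H is not a subgroup.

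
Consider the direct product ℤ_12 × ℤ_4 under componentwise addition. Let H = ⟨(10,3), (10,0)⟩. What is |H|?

24

|⟨(10,3)⟩| = 12 and |⟨(10,0)⟩| = 6, so |H| is a multiple of lcm(12, 6) = 12 and divides |G| = 48.
Closing under the operation: H = {(0,0), (0,1), (0,2), (0,3), (2,0), (2,1), (2,2), (2,3), (4,0), (4,1), (4,2), (4,3), (6,0), (6,1), (6,2), (6,3), (8,0), (8,1), (8,2), (8,3), (10,0), (10,1), (10,2), (10,3)}, so |H| = 24.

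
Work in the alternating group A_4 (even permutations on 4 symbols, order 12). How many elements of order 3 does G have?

The elements of order 3 are: (2 3 4), (2 4 3), (1 2 3), (1 2 4), (1 3 2), (1 3 4), (1 4 2), (1 4 3).
That's 8.

8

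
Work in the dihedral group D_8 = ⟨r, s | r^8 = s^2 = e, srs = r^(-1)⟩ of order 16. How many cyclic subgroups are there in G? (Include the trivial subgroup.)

Each element a generates a cyclic subgroup ⟨a⟩; distinct elements may generate the same one (a cyclic group of order d has φ(d) generators).
Cyclic subgroups by order — order 1: 1; order 2: 9; order 4: 1; order 8: 1.
Total: 12.

12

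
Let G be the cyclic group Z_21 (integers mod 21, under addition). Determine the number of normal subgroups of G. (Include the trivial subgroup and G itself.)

G is abelian, so every subgroup is normal.
G has 4 subgroups in total, hence 4 normal subgroups.

4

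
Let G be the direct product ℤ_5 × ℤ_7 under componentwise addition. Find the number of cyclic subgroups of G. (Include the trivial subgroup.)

4

Each element a generates a cyclic subgroup ⟨a⟩; distinct elements may generate the same one (a cyclic group of order d has φ(d) generators).
Cyclic subgroups by order — order 1: 1; order 5: 1; order 7: 1; order 35: 1.
Total: 4.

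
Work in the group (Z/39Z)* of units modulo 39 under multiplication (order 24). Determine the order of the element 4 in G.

6

Compute successive powers of 4 mod 39: 4, 16, 25, 22, 10, 1; 4^6 ≡ 1 (mod 39).
So |⟨4⟩| = 6.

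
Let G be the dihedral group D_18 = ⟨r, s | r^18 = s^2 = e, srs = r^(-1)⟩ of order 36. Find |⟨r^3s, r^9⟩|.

4

|⟨r^3s⟩| = 2 and |⟨r^9⟩| = 2, so |H| is a multiple of lcm(2, 2) = 2 and divides |G| = 36.
Closing under the operation: H = {e, r^9, r^3s, r^12s}, so |H| = 4.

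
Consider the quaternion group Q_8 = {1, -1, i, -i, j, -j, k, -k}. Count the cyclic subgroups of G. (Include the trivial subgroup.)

5

Group the elements of G by the cyclic subgroup they generate; each cyclic subgroup of order d accounts for φ(d) elements.
Cyclic subgroups by order — order 1: 1; order 2: 1; order 4: 3.
Total: 5.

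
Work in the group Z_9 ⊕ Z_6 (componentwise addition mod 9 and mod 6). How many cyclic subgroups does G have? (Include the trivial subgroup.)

16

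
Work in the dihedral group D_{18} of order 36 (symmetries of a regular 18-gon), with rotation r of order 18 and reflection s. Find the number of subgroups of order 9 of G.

|G| = 36 and 9 | 36, so subgroups of order 9 are possible by Lagrange.
The subgroups of order 9 are: {e, r^2, r^4, r^6, r^8, r^10, r^12, r^14, r^16}.
So G has 1 subgroup of order 9.

1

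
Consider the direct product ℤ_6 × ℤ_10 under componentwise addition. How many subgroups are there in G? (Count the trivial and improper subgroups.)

20

|G| = 60, so by Lagrange every subgroup order divides 60. Divisors: 1, 2, 3, 4, 5, 6, 10, 12, 15, 20, 30, 60.
Subgroups by order — order 1: 1; order 2: 3; order 3: 1; order 4: 1; order 5: 1; order 6: 3; order 10: 3; order 12: 1; order 15: 1; order 20: 1; order 30: 3; order 60: 1.
Total: 1 + 3 + 1 + 1 + 1 + 3 + 3 + 1 + 1 + 1 + 3 + 1 = 20.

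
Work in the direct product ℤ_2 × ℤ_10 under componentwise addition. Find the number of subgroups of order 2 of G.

3

|G| = 20 and 2 | 20, so subgroups of order 2 are possible by Lagrange.
The subgroups of order 2 are: {(0,0), (0,5)}; {(0,0), (1,0)}; {(0,0), (1,5)}.
So G has 3 subgroups of order 2.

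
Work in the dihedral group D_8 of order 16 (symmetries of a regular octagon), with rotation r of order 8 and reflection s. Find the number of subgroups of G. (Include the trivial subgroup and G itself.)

19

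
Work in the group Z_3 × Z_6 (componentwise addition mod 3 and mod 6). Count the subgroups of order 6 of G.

|G| = 18 and 6 | 18, so subgroups of order 6 are possible by Lagrange.
The subgroups of order 6 are: {(0,0), (0,1), (0,2), (0,3), (0,4), (0,5)}; {(0,0), (0,3), (1,0), (1,3), (2,0), (2,3)}; {(0,0), (0,3), (1,1), (1,4), (2,2), (2,5)}; {(0,0), (0,3), (1,2), (1,5), (2,1), (2,4)}.
So G has 4 subgroups of order 6.

4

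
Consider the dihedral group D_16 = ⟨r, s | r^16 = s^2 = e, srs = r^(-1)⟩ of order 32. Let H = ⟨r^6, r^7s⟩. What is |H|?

16

|⟨r^6⟩| = 8 and |⟨r^7s⟩| = 2, so |H| is a multiple of lcm(8, 2) = 8 and divides |G| = 32.
Closing under the operation: H = {e, r^2, r^4, r^6, r^8, r^10, r^12, r^14, rs, r^3s, r^5s, r^7s, r^9s, r^11s, r^13s, r^15s}, so |H| = 16.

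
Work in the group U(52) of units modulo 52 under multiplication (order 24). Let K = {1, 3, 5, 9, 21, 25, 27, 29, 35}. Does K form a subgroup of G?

|K| = 9 does not divide |G| = 24, so by Lagrange K is not a subgroup.

No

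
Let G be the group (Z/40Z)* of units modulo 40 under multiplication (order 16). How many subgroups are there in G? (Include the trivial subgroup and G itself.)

|G| = 16, so by Lagrange every subgroup order divides 16. Divisors: 1, 2, 4, 8, 16.
Subgroups by order — order 1: 1; order 2: 7; order 4: 11; order 8: 7; order 16: 1.
Total: 1 + 7 + 11 + 7 + 1 = 27.

27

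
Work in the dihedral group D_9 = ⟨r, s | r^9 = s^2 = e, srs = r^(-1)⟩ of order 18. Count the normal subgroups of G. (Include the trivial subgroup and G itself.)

4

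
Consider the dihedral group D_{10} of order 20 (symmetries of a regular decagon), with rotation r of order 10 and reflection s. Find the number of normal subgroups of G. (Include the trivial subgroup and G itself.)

G has 22 subgroups. Checking conjugation-invariance by order — order 1: 1/1 normal; order 2: 1/11 normal; order 4: 0/5 normal; order 5: 1/1 normal; order 10: 3/3 normal; order 20: 1/1 normal.
Total normal subgroups: 7.

7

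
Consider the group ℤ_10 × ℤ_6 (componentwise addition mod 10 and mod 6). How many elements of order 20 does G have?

0

An element (a,b) has order lcm(ord(a), ord(b)); count pairs with lcm equal to 20.
Enumerating gives 0 such elements.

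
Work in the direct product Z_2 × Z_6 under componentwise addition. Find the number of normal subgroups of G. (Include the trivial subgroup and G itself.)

10

G is abelian, so every subgroup is normal.
G has 10 subgroups in total, hence 10 normal subgroups.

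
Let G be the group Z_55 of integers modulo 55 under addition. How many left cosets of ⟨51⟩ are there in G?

|⟨51⟩| = 55 and |G| = 55.
By Lagrange, [G : H] = |G|/|H| = 55/55 = 1.

1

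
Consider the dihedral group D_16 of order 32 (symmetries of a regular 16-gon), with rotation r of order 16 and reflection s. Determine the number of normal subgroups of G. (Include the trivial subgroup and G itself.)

8

G has 36 subgroups. Checking conjugation-invariance by order — order 1: 1/1 normal; order 2: 1/17 normal; order 4: 1/9 normal; order 8: 1/5 normal; order 16: 3/3 normal; order 32: 1/1 normal.
Total normal subgroups: 8.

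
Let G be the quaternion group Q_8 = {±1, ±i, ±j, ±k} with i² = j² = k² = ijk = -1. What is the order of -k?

4

Computing powers of -k: the smallest k with (-k)^k = e is k = 4.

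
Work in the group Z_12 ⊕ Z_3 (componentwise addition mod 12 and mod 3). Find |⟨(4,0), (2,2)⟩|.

|⟨(4,0)⟩| = 3 and |⟨(2,2)⟩| = 6, so |H| is a multiple of lcm(3, 6) = 6 and divides |G| = 36.
Closing under the operation: H = {(0,0), (0,1), (0,2), (2,0), (2,1), (2,2), (4,0), (4,1), (4,2), (6,0), (6,1), (6,2), (8,0), (8,1), (8,2), (10,0), (10,1), (10,2)}, so |H| = 18.

18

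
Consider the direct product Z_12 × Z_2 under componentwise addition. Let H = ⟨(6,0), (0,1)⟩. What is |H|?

|⟨(6,0)⟩| = 2 and |⟨(0,1)⟩| = 2, so |H| is a multiple of lcm(2, 2) = 2 and divides |G| = 24.
Closing under the operation: H = {(0,0), (0,1), (6,0), (6,1)}, so |H| = 4.

4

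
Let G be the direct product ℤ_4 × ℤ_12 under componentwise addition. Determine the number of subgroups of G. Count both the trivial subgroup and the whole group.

|G| = 48, so by Lagrange every subgroup order divides 48. Divisors: 1, 2, 3, 4, 6, 8, 12, 16, 24, 48.
Subgroups by order — order 1: 1; order 2: 3; order 3: 1; order 4: 7; order 6: 3; order 8: 3; order 12: 7; order 16: 1; order 24: 3; order 48: 1.
Total: 1 + 3 + 1 + 7 + 3 + 3 + 7 + 1 + 3 + 1 = 30.

30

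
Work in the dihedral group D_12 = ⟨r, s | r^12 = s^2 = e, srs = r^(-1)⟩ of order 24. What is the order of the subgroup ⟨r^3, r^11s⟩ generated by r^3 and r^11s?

|⟨r^3⟩| = 4 and |⟨r^11s⟩| = 2, so |H| is a multiple of lcm(4, 2) = 4 and divides |G| = 24.
Closing under the operation: H = {e, r^3, r^6, r^9, r^2s, r^5s, r^8s, r^11s}, so |H| = 8.

8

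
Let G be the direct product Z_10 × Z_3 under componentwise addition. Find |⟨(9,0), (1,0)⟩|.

|⟨(9,0)⟩| = 10 and |⟨(1,0)⟩| = 10, so |H| is a multiple of lcm(10, 10) = 10 and divides |G| = 30.
Closing under the operation: H = {(0,0), (1,0), (2,0), (3,0), (4,0), (5,0), (6,0), (7,0), (8,0), (9,0)}, so |H| = 10.

10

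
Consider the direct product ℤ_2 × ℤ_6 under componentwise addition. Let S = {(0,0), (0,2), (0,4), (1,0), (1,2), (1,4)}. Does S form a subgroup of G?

Yes

|S| = 6 divides |G| = 12, consistent with Lagrange.
S contains the identity, every element's inverse is in S, and S is closed under +: it is a subgroup.
In fact S = ⟨(1,2)⟩.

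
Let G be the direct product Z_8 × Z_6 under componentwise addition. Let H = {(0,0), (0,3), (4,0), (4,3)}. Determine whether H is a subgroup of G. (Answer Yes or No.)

|H| = 4 divides |G| = 48, consistent with Lagrange.
H contains the identity, every element's inverse is in H, and H is closed under +: it is a subgroup.

Yes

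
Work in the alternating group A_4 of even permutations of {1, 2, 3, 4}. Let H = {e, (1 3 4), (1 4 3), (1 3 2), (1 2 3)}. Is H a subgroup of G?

|H| = 5 does not divide |G| = 12, so by Lagrange H is not a subgroup.

No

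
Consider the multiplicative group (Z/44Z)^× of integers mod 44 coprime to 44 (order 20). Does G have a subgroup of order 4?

Yes

4 | 20. A subgroup of order 4 is {1, 21, 23, 43}.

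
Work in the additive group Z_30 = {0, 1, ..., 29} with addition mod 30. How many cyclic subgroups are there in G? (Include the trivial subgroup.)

8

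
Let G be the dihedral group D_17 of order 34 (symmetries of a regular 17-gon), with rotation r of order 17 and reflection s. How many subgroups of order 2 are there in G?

|G| = 34 and 2 | 34, so subgroups of order 2 are possible by Lagrange.
The subgroups of order 2 are: {e, r^10s}; {e, r^11s}; {e, r^12s}; {e, r^13s}; … (17 in all).
So G has 17 subgroups of order 2.

17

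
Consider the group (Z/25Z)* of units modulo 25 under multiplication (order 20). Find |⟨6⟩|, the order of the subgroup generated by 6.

Compute successive powers of 6 mod 25: 6, 11, 16, 21, 1; 6^5 ≡ 1 (mod 25).
So |⟨6⟩| = 5.

5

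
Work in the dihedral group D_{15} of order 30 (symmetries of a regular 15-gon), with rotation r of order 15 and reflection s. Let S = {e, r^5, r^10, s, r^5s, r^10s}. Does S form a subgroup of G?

|S| = 6 divides |G| = 30, consistent with Lagrange.
S contains the identity, every element's inverse is in S, and S is closed under ·: it is a subgroup.

Yes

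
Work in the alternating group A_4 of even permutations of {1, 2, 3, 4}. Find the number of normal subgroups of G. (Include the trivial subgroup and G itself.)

3

G has 10 subgroups. Checking conjugation-invariance by order — order 1: 1/1 normal; order 2: 0/3 normal; order 3: 0/4 normal; order 4: 1/1 normal; order 12: 1/1 normal.
Total normal subgroups: 3.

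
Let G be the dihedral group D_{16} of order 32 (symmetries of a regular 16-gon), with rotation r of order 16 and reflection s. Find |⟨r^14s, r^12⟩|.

8

|⟨r^14s⟩| = 2 and |⟨r^12⟩| = 4, so |H| is a multiple of lcm(2, 4) = 4 and divides |G| = 32.
Closing under the operation: H = {e, r^4, r^8, r^12, r^2s, r^6s, r^10s, r^14s}, so |H| = 8.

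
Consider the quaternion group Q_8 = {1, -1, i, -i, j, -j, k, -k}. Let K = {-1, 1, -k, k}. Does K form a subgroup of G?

|K| = 4 divides |G| = 8, consistent with Lagrange.
K contains the identity, every element's inverse is in K, and K is closed under ·: it is a subgroup.
In fact K = ⟨-k⟩.

Yes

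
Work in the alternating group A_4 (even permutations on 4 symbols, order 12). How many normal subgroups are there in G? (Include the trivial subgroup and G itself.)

3

G has 10 subgroups. Checking conjugation-invariance by order — order 1: 1/1 normal; order 2: 0/3 normal; order 3: 0/4 normal; order 4: 1/1 normal; order 12: 1/1 normal.
Total normal subgroups: 3.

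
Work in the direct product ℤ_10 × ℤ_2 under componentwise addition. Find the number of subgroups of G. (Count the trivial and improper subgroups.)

10

|G| = 20, so by Lagrange every subgroup order divides 20. Divisors: 1, 2, 4, 5, 10, 20.
Subgroups by order — order 1: 1; order 2: 3; order 4: 1; order 5: 1; order 10: 3; order 20: 1.
Total: 1 + 3 + 1 + 1 + 3 + 1 = 10.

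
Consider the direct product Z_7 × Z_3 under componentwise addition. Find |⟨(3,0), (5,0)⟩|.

|⟨(3,0)⟩| = 7 and |⟨(5,0)⟩| = 7, so |H| is a multiple of lcm(7, 7) = 7 and divides |G| = 21.
Closing under the operation: H = {(0,0), (1,0), (2,0), (3,0), (4,0), (5,0), (6,0)}, so |H| = 7.

7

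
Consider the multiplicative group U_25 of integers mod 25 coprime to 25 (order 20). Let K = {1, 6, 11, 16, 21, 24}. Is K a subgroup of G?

No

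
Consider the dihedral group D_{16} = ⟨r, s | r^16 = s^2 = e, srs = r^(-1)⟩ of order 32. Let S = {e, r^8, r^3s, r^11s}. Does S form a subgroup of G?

|S| = 4 divides |G| = 32, consistent with Lagrange.
S contains the identity, every element's inverse is in S, and S is closed under ·: it is a subgroup.

Yes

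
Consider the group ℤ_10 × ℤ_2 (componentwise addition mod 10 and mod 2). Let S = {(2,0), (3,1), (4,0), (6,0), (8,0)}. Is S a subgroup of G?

No

The identity (0,0) ∉ S, so S is not a subgroup.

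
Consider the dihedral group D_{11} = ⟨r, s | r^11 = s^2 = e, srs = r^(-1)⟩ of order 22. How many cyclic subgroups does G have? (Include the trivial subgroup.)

Each element a generates a cyclic subgroup ⟨a⟩; distinct elements may generate the same one (a cyclic group of order d has φ(d) generators).
Cyclic subgroups by order — order 1: 1; order 2: 11; order 11: 1.
Total: 13.

13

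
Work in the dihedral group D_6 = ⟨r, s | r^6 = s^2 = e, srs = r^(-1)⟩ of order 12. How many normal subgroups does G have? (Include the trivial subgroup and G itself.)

G has 16 subgroups. Checking conjugation-invariance by order — order 1: 1/1 normal; order 2: 1/7 normal; order 3: 1/1 normal; order 4: 0/3 normal; order 6: 3/3 normal; order 12: 1/1 normal.
Total normal subgroups: 7.

7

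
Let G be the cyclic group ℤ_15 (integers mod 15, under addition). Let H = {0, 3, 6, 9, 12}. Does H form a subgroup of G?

Yes

|H| = 5 divides |G| = 15, consistent with Lagrange.
H contains the identity, every element's inverse is in H, and H is closed under +: it is a subgroup.
In fact H = ⟨3⟩.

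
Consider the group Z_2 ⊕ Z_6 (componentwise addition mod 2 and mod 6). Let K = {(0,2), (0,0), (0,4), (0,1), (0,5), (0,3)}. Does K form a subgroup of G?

|K| = 6 divides |G| = 12, consistent with Lagrange.
K contains the identity, every element's inverse is in K, and K is closed under +: it is a subgroup.
In fact K = ⟨(0,1)⟩.

Yes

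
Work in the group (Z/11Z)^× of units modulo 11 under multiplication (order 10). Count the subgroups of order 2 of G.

|G| = 10 and 2 | 10, so subgroups of order 2 are possible by Lagrange.
The subgroups of order 2 are: {1, 10}.
So G has 1 subgroup of order 2.

1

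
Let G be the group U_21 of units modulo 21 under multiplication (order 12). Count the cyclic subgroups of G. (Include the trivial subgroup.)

8

Group the elements of G by the cyclic subgroup they generate; each cyclic subgroup of order d accounts for φ(d) elements.
Cyclic subgroups by order — order 1: 1; order 2: 3; order 3: 1; order 6: 3.
Total: 8.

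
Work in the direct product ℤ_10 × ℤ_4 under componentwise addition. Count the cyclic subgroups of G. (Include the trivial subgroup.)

A cyclic subgroup of order d is generated by each of its φ(d) elements of order d, so the cyclic subgroups of order d number (#elements of order d)/φ(d).
Cyclic subgroups by order — order 1: 1; order 2: 3; order 4: 2; order 5: 1; order 10: 3; order 20: 2.
Total: 12.

12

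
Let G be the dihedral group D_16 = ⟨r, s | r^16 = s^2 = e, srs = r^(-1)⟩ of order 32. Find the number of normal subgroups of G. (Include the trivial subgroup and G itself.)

8

G has 36 subgroups. Checking conjugation-invariance by order — order 1: 1/1 normal; order 2: 1/17 normal; order 4: 1/9 normal; order 8: 1/5 normal; order 16: 3/3 normal; order 32: 1/1 normal.
Total normal subgroups: 8.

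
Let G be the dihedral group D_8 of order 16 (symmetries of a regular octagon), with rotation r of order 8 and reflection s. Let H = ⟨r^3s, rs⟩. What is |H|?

8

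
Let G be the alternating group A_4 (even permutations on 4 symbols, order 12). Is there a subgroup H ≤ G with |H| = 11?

No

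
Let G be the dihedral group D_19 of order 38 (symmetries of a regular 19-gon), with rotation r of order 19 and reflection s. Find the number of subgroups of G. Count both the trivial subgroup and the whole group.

|G| = 38, so by Lagrange every subgroup order divides 38. Divisors: 1, 2, 19, 38.
Subgroups by order — order 1: 1; order 2: 19; order 19: 1; order 38: 1.
Total: 1 + 19 + 1 + 1 = 22.

22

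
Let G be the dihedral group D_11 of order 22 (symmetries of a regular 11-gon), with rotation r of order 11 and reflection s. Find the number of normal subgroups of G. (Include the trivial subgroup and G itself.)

3

G has 14 subgroups. Checking conjugation-invariance by order — order 1: 1/1 normal; order 2: 0/11 normal; order 11: 1/1 normal; order 22: 1/1 normal.
Total normal subgroups: 3.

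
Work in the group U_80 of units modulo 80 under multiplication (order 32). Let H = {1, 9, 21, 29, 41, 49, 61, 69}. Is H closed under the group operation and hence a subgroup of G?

Yes

|H| = 8 divides |G| = 32, consistent with Lagrange.
H contains the identity, every element's inverse is in H, and H is closed under ·: it is a subgroup.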